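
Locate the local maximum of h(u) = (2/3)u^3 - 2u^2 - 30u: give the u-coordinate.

h'(u) = 2u^2 - 4u - 30 = 0 at u = -3, 5.
Since h''(u) = 4u - 4, we get h''(-3) = -16 < 0 ⇒ local maximum; h''(5) = 16 > 0 ⇒ local minimum.
The local maximum is h(-3) = 54.

-3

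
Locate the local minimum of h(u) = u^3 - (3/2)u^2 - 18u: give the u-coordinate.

h'(u) = 3u^2 - 3u - 18 = 0 at u = -2, 3.
h''(u) = 6u - 3. h''(-2) = -15 < 0 ⇒ local maximum; h''(3) = 15 > 0 ⇒ local minimum.
Thus h has its local minimum at u = 3, with value -81/2.

3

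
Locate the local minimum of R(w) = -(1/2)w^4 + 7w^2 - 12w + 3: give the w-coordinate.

R'(w) = -2w^3 + 14w - 12. Setting R'(w) = 0 gives w ∈ {-3, 1, 2}.
Second-derivative test with R''(w) = -6w^2 + 14: R''(-3) = -40 < 0 ⇒ local maximum; R''(1) = 8 > 0 ⇒ local minimum; R''(2) = -10 < 0 ⇒ local maximum.
Thus R has its local minimum at w = 1, with value -5/2.

1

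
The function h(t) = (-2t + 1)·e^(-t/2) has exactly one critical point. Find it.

By the product rule, h'(t) = (t - 5/2)·e^(-t/2). Since e^(-t/2) > 0, the only critical point is t = 5/2.
h''(5/2) has the same sign as 1 > 0, so this is a local minimum.
h(5/2) = (-4)·e^(-5/4) ≈ -1.1460.

5/2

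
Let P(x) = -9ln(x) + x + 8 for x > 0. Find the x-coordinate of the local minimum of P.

P'(x) = -9/x + 1 = 0 gives x = 9.
P''(x) = 9/x², which is positive for x > 0, so this is a local minimum.
P(9) = -9·ln(9) + 9 + 8 ≈ -2.7750.

9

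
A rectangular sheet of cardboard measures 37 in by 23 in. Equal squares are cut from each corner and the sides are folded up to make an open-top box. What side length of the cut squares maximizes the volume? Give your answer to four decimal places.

4.6071

With cut size x, the volume is V(x) = x(37 − 2x)(23 − 2x) for 0 < x < 11.5.
V'(x) = 12x^2 − 240x + 851. Setting V'(x) = 0 gives x ≈ 4.6071 (the root in (0, 11.5)).
V''(x) = 24x − 240 is negative there, so this is the maximum; V ≈ 1764.7473.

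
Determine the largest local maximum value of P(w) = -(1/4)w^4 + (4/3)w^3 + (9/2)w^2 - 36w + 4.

P'(w) = -w^3 + 4w^2 + 9w - 36 = 0 at w = -3, 3, 4.
Since P''(w) = -3w^2 + 8w + 9, we get P''(-3) = -42 < 0 ⇒ local maximum; P''(3) = 6 > 0 ⇒ local minimum; P''(4) = -7 < 0 ⇒ local maximum.
Thus P has its largest local maximum at w = -3, with value 385/4.

385/4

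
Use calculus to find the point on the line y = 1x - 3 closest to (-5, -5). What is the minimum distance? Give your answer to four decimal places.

2.1213

Minimize D(x)^2 = (x + 5)^2 + (x + 2)^2.
d/dx[D^2] = 2(x + 5) + 2·1·(x + 2) = 0 ⇒ x = -7/2.
Then y = -13/2 and the distance is √(9/2) ≈ 2.1213.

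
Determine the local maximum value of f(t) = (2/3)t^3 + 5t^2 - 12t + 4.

f'(t) = 2t^2 + 10t - 12 = 0 at t = -6, 1.
Second-derivative test with f''(t) = 4t + 10: f''(-6) = -14 < 0 ⇒ local maximum; f''(1) = 14 > 0 ⇒ local minimum.
So the local maximum value is f(-6) = 112.

112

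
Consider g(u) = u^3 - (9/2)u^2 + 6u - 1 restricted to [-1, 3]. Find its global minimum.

-25/2

g'(u) = 3u^2 - 9u + 6, which vanishes at u = 1 and u = 2.
Compare values at every candidate in [-1, 3]: g(-1) = -25/2,  g(1) = 3/2,  g(2) = 1,  g(3) = 7/2.
So the minimum is g(-1) = -25/2.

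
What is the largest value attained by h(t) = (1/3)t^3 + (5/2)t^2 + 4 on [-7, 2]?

149/6

The derivative is t^2 + 5t, which vanishes at t = -5 and t = 0.
Compare values at every candidate in [-7, 2]: h(-7) = 73/6, h(-5) = 149/6, h(0) = 4, h(2) = 50/3.
Hence the absolute maximum is 149/6 at t = -5.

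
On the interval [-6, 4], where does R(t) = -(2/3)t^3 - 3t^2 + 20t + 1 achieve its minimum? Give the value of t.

R'(t) = -2t^2 - 6t + 20, which vanishes at t = -5 and t = 2.
Candidates: R(-6) = -83, R(-5) = -272/3, R(2) = 71/3, R(4) = -29/3.
The minimum over the interval is -272/3, attained at t = -5.

-5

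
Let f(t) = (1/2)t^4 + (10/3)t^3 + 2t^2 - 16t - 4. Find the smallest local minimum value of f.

f'(t) = 2t^3 + 10t^2 + 4t - 16 = 0 at t = -4, -2, 1.
f''(t) = 6t^2 + 20t + 4. f''(-4) = 20 > 0 ⇒ local minimum; f''(-2) = -12 < 0 ⇒ local maximum; f''(1) = 30 > 0 ⇒ local minimum.
The smallest local minimum is f(1) = -85/6.

-85/6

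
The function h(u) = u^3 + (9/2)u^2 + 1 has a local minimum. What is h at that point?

Critical points: h'(u) = 3u^2 + 9u vanishes at u = -3, 0.
h''(u) = 6u + 9. h''(-3) = -9 < 0 ⇒ local maximum; h''(0) = 9 > 0 ⇒ local minimum.
The local minimum is h(0) = 1.

1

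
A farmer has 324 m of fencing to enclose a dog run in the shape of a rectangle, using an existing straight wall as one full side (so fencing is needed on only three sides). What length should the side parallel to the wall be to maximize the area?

162

Let the sides perpendicular to the wall have length x and the parallel side y, so 2x + y = 324 and the area is A = xy = x(324 − 2x).
A'(x) = 324 − 4x = 0 gives x = 81, and A''(x) = −4 < 0 confirms a maximum.
Then y = 324 − 2·81 = 162 and A = 13122.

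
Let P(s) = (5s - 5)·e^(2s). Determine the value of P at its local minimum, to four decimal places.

By the product rule, P'(s) = (10s - 5)·e^(2s). Since e^(2s) > 0, the only critical point is s = 1/2.
P''(1/2) has the same sign as 10 > 0, so this is a local minimum.
P(1/2) = (-5/2)·e^(1) ≈ -6.7957.

-6.7957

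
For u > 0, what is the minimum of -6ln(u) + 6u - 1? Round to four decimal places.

g'(u) = -6/u + 6 = 0 gives u = 1.
g''(u) = 6/u², which is positive for u > 0, so this is a local minimum.
g(1) = -6·ln(1) + 6 - 1 ≈ 5.0000.

5.0000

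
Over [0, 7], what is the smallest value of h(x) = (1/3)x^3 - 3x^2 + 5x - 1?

-28/3

The derivative is x^2 - 6x + 5, which vanishes at x = 1 and x = 5.
Candidates: h(0) = -1,  h(1) = 4/3,  h(5) = -28/3,  h(7) = 4/3.
The minimum over the interval is -28/3, attained at x = 5.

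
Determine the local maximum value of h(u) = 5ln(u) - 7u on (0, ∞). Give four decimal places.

h'(u) = 5/u − 7 = 0 gives u = 5/7.
h''(u) = -5/u², which is negative for u > 0, so this is a local maximum.
h(5/7) = 5·ln(5/7) - 5 ≈ -6.6824.

-6.6824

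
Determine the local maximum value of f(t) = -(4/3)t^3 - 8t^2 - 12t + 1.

f'(t) = -4t^2 - 16t - 12. Setting f'(t) = 0 gives t ∈ {-3, -1}.
Since f''(t) = -8t - 16, we get f''(-3) = 8 > 0 ⇒ local minimum; f''(-1) = -8 < 0 ⇒ local maximum.
Thus f has its local maximum at t = -1, with value 19/3.

19/3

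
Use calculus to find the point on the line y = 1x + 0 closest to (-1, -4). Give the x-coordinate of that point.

Minimize D(x)^2 = (x + 1)^2 + (x + 4)^2.
d/dx[D^2] = 2(x + 1) + 2·1·(x + 4) = 0 ⇒ x = -5/2.
Then y = -5/2 and the distance is √(9/2) ≈ 2.1213.

-5/2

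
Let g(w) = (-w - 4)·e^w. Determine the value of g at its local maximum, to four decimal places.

Differentiating with the product rule gives g'(w) = (-w - 5)·e^w. Since e^w > 0, the only critical point is w = -5.
g''(-5) has the same sign as -1 < 0, so this is a local maximum.
g(-5) = (1)·e^(-5) ≈ 0.0067.

0.0067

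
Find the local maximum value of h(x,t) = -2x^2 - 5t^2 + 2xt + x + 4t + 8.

∂h/∂x = -4x + 2t + 1 = 0 and ∂h/∂t = 2x - 10t + 4 = 0, so (x, t) = (1/2, 1/2).
The Hessian has h_{xx} = -4, h_{tt} = -10, h_{xt} = 2, giving D = 36 > 0 with h_{xx} < 0, so the point is a local maximum.
h(1/2, 1/2) = 37/4.

37/4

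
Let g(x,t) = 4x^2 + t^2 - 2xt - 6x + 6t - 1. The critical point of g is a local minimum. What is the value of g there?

∂g/∂x = 8x - 2t - 6 = 0 and ∂g/∂t = -2x + 2t + 6 = 0, so (x, t) = (0, -3).
The Hessian has g_{xx} = 8, g_{tt} = 2, g_{xt} = -2, giving D = 12 > 0 with g_{xx} > 0, so the point is a local minimum.
g(0, -3) = -10.

-10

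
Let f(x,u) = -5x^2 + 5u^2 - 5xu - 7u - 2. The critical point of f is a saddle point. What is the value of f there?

∂f/∂x = -10x - 5u = 0 and ∂f/∂u = -5x + 10u - 7 = 0, so (x, u) = (-7/25, 14/25).
The Hessian has f_{xx} = -10, f_{uu} = 10, f_{xu} = -5, giving D = -125 < 0, so the point is a saddle point.
f(-7/25, 14/25) = -99/25.

-99/25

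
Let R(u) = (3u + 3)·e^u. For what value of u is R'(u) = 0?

R'(u) = 3·e^u + (3u + 3)·1·e^u = (3u + 6)·e^u. Since e^u > 0, the only critical point is u = -2.
R''(-2) has the same sign as 3 > 0, so this is a local minimum.
R(-2) = (-3)·e^(-2) ≈ -0.4060.

-2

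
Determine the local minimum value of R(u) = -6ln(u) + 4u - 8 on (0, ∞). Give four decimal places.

R'(u) = -6/u + 4 = 0 gives u = 3/2.
R''(u) = 6/u², which is positive for u > 0, so this is a local minimum.
R(3/2) = -6·ln(3/2) + 6 - 8 ≈ -4.4328.

-4.4328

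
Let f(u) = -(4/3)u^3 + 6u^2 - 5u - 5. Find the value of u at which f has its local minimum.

1/2

Critical points: f'(u) = -4u^2 + 12u - 5 vanishes at u = 1/2, 5/2.
Since f''(u) = -8u + 12, we get f''(1/2) = 8 > 0 ⇒ local minimum; f''(5/2) = -8 < 0 ⇒ local maximum.
Thus f has its local minimum at u = 1/2, with value -37/6.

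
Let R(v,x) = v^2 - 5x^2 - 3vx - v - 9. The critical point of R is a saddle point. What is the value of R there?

∂R/∂v = 2v - 3x - 1 = 0 and ∂R/∂x = -3v - 10x = 0, so (v, x) = (10/29, -3/29).
The Hessian has R_{vv} = 2, R_{xx} = -10, R_{vx} = -3, giving D = -29 < 0, so the point is a saddle point.
R(10/29, -3/29) = -266/29.

-266/29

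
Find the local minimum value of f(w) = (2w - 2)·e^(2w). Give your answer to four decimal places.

Differentiating with the product rule gives f'(w) = (4w - 2)·e^(2w). Since e^(2w) > 0, the only critical point is w = 1/2.
f''(1/2) has the same sign as 4 > 0, so this is a local minimum.
f(1/2) = (-1)·e^(1) ≈ -2.7183.

-2.7183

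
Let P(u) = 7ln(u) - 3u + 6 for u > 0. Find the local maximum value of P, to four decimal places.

P'(u) = 7/u − 3 = 0 gives u = 7/3.
P''(u) = -7/u², which is negative for u > 0, so this is a local maximum.
P(7/3) = 7·ln(7/3) - 7 + 6 ≈ 4.9311.

4.9311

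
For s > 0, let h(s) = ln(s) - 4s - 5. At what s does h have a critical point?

1/4

h'(s) = 1/s − 4 = 0 gives s = 1/4.
h''(s) = -1/s², which is negative for s > 0, so this is a local maximum.
h(1/4) = 1·ln(1/4) - 1 - 5 ≈ -7.3863.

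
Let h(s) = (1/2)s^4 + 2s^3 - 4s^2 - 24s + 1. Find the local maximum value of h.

25

h'(s) = 2s^3 + 6s^2 - 8s - 24. Setting h'(s) = 0 gives s ∈ {-3, -2, 2}.
Second-derivative test with h''(s) = 6s^2 + 12s - 8: h''(-3) = 10 > 0 ⇒ local minimum; h''(-2) = -8 < 0 ⇒ local maximum; h''(2) = 40 > 0 ⇒ local minimum.
So the local maximum value is h(-2) = 25.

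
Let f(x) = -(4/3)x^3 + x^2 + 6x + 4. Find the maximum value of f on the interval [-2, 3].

43/4

Differentiating, f'(x) = -4x^2 + 2x + 6; which vanishes at x = -1 and x = 3/2.
Evaluating at the critical points and endpoints: f(-2) = 20/3,  f(-1) = 1/3,  f(3/2) = 43/4,  f(3) = -5.
The maximum over the interval is 43/4, attained at x = 3/2.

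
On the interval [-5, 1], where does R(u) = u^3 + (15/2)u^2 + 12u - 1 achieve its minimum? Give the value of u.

-1

Differentiating, R'(u) = 3u^2 + 15u + 12; which vanishes at u = -4 and u = -1.
Evaluating at the critical points and endpoints: R(-5) = 3/2,  R(-4) = 7,  R(-1) = -13/2,  R(1) = 39/2.
The minimum over the interval is -13/2, attained at u = -1.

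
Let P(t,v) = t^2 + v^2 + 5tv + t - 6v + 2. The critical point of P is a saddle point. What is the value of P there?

109/21

∂P/∂t = 2t + 5v + 1 = 0 and ∂P/∂v = 5t + 2v - 6 = 0, so (t, v) = (32/21, -17/21).
The Hessian has P_{tt} = 2, P_{vv} = 2, P_{tv} = 5, giving D = -21 < 0, so the point is a saddle point.
P(32/21, -17/21) = 109/21.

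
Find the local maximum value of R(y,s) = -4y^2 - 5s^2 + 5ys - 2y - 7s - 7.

∂R/∂y = -8y + 5s - 2 = 0 and ∂R/∂s = 5y - 10s - 7 = 0, so (y, s) = (-1, -6/5).
The Hessian has R_{yy} = -8, R_{ss} = -10, R_{ys} = 5, giving D = 55 > 0 with R_{yy} < 0, so the point is a local maximum.
R(-1, -6/5) = -9/5.

-9/5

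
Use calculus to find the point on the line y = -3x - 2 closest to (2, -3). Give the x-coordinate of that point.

Minimize D(x)^2 = (x - 2)^2 + (-3x + 1)^2.
d/dx[D^2] = 2(x - 2) + 2·(-3)·(-3x + 1) = 0 ⇒ x = 1/2.
Then y = -7/2 and the distance is √(5/2) ≈ 1.5811.

1/2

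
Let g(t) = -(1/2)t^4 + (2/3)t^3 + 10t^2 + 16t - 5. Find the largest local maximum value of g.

g'(t) = -2t^3 + 2t^2 + 20t + 16. Setting g'(t) = 0 gives t ∈ {-2, -1, 4}.
g''(t) = -6t^2 + 4t + 20. g''(-2) = -12 < 0 ⇒ local maximum; g''(-1) = 10 > 0 ⇒ local minimum; g''(4) = -60 < 0 ⇒ local maximum.
The largest local maximum is g(4) = 401/3.

401/3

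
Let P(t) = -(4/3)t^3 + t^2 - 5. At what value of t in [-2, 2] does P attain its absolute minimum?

2

The derivative is -4t^2 + 2t, which vanishes at t = 0 and t = 1/2.
Candidates: P(-2) = 29/3, P(0) = -5, P(1/2) = -59/12, P(2) = -35/3.
So the minimum is P(2) = -35/3.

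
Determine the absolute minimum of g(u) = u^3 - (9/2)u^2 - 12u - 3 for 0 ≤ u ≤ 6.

-59

g'(u) = 3u^2 - 9u - 12, whose only zero in [0, 6] is u = 4.
Compare values at every candidate in [0, 6]: g(0) = -3,  g(4) = -59,  g(6) = -21.
Hence the absolute minimum is -59 at u = 4.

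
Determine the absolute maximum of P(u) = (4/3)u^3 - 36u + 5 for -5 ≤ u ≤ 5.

The derivative is 4u^2 - 36, which vanishes at u = -3 and u = 3.
Evaluating at the critical points and endpoints: P(-5) = 55/3,  P(-3) = 77,  P(3) = -67,  P(5) = -25/3.
So the maximum is P(-3) = 77.

77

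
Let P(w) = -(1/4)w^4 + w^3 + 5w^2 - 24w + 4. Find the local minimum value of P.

-20

P'(w) = -w^3 + 3w^2 + 10w - 24. Setting P'(w) = 0 gives w ∈ {-3, 2, 4}.
Since P''(w) = -3w^2 + 6w + 10, we get P''(-3) = -35 < 0 ⇒ local maximum; P''(2) = 10 > 0 ⇒ local minimum; P''(4) = -14 < 0 ⇒ local maximum.
The local minimum is P(2) = -20.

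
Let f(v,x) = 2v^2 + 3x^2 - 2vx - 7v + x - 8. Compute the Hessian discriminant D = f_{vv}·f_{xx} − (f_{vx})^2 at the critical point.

∂f/∂v = 4v - 2x - 7 = 0 and ∂f/∂x = -2v + 6x + 1 = 0, so (v, x) = (2, 1/2).
The Hessian has f_{vv} = 4, f_{xx} = 6, f_{vx} = -2, giving D = 20 > 0 with f_{vv} > 0, so the point is a local minimum.
D = (4)·(6) − (-2)^2 = 20.

20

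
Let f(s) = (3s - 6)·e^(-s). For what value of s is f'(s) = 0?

f'(s) = 3·e^(-s) + (3s - 6)·(-1)·e^(-s) = (-3s + 9)·e^(-s). Since e^(-s) > 0, the only critical point is s = 3.
f''(3) has the same sign as -3 < 0, so this is a local maximum.
f(3) = (3)·e^(-3) ≈ 0.1494.

3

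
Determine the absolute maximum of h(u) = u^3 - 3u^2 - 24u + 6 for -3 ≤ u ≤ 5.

34

h'(u) = 3u^2 - 6u - 24, which vanishes at u = -2 and u = 4.
Candidates: h(-3) = 24, h(-2) = 34, h(4) = -74, h(5) = -64.
So the maximum is h(-2) = 34.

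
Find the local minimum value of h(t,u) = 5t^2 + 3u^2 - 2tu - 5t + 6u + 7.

∂h/∂t = 10t - 2u - 5 = 0 and ∂h/∂u = -2t + 6u + 6 = 0, so (t, u) = (9/28, -25/28).
The Hessian has h_{tt} = 10, h_{uu} = 6, h_{tu} = -2, giving D = 56 > 0 with h_{tt} > 0, so the point is a local minimum.
h(9/28, -25/28) = 197/56.

197/56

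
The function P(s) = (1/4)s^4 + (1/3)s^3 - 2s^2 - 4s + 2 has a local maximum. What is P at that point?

P'(s) = s^3 + s^2 - 4s - 4. Setting P'(s) = 0 gives s ∈ {-2, -1, 2}.
Since P''(s) = 3s^2 + 2s - 4, we get P''(-2) = 4 > 0 ⇒ local minimum; P''(-1) = -3 < 0 ⇒ local maximum; P''(2) = 12 > 0 ⇒ local minimum.
So the local maximum value is P(-1) = 47/12.

47/12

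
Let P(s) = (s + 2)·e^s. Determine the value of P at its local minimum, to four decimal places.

-0.0498

By the product rule, P'(s) = (s + 3)·e^s. Since e^s > 0, the only critical point is s = -3.
P''(-3) has the same sign as 1 > 0, so this is a local minimum.
P(-3) = (-1)·e^(-3) ≈ -0.0498.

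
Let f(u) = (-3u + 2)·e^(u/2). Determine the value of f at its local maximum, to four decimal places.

f'(u) = (-3)·e^(u/2) + (-3u + 2)·(1/2)·e^(u/2) = (-(3/2)u - 2)·e^(u/2). Since e^(u/2) > 0, the only critical point is u = -4/3.
f''(-4/3) has the same sign as -3/2 < 0, so this is a local maximum.
f(-4/3) = (6)·e^(-2/3) ≈ 3.0805.

3.0805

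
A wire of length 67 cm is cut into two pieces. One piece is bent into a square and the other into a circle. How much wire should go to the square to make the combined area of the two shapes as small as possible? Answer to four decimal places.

Let x be the length used for the square. Square side x/4; circle radius (67−x)/(2π).
A(x) = (x/4)² + π·((67−x)/(2π))² = x²/16 + (67−x)²/(4π) for 0 ≤ x ≤ 67. A'(x) = x/8 − (67−x)/(2π) = 0 gives x = 4·67/(π+4) ≈ 37.5266.
A'' = 1/8 + 1/(2π) > 0, so this gives the minimum combined area; x ≈ 37.5266 cm to the square.

37.5266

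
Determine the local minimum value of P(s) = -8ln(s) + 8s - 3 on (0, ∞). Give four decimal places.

P'(s) = -8/s + 8 = 0 gives s = 1.
P''(s) = 8/s², which is positive for s > 0, so this is a local minimum.
P(1) = -8·ln(1) + 8 - 3 ≈ 5.0000.

5.0000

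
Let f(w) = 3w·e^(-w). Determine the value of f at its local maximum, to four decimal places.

By the product rule, f'(w) = (-3w + 3)·e^(-w). Since e^(-w) > 0, the only critical point is w = 1.
f''(1) has the same sign as -3 < 0, so this is a local maximum.
f(1) = (3)·e^(-1) ≈ 1.1036.

1.1036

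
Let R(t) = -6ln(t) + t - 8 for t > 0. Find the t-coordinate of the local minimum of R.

R'(t) = -6/t + 1 = 0 gives t = 6.
R''(t) = 6/t², which is positive for t > 0, so this is a local minimum.
R(6) = -6·ln(6) + 6 - 8 ≈ -12.7506.

6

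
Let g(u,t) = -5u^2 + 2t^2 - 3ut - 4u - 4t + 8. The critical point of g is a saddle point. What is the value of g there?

∂g/∂u = -10u - 3t - 4 = 0 and ∂g/∂t = -3u + 4t - 4 = 0, so (u, t) = (-4/7, 4/7).
The Hessian has g_{uu} = -10, g_{tt} = 4, g_{ut} = -3, giving D = -49 < 0, so the point is a saddle point.
g(-4/7, 4/7) = 8.

8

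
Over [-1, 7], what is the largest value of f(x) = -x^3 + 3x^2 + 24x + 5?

Differentiating, f'(x) = -3x^2 + 6x + 24; whose only zero in [-1, 7] is x = 4.
Compare values at every candidate in [-1, 7]: f(-1) = -15; f(4) = 85; f(7) = -23.
So the maximum is f(4) = 85.

85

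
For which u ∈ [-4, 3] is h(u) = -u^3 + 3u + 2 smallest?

3

The derivative is -3u^2 + 3, which vanishes at u = -1 and u = 1.
Compare values at every candidate in [-4, 3]: h(-4) = 54,  h(-1) = 0,  h(1) = 4,  h(3) = -16.
The minimum over the interval is -16, attained at u = 3.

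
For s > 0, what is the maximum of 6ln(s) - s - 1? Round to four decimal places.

3.7506

P'(s) = 6/s − 1 = 0 gives s = 6.
P''(s) = -6/s², which is negative for s > 0, so this is a local maximum.
P(6) = 6·ln(6) - 6 - 1 ≈ 3.7506.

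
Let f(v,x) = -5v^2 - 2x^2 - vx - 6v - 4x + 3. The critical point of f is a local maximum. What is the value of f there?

∂f/∂v = -10v - x - 6 = 0 and ∂f/∂x = -v - 4x - 4 = 0, so (v, x) = (-20/39, -34/39).
The Hessian has f_{vv} = -10, f_{xx} = -4, f_{vx} = -1, giving D = 39 > 0 with f_{vv} < 0, so the point is a local maximum.
f(-20/39, -34/39) = 245/39.

245/39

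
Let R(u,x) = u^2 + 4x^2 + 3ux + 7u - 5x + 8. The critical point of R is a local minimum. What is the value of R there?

-270/7

∂R/∂u = 2u + 3x + 7 = 0 and ∂R/∂x = 3u + 8x - 5 = 0, so (u, x) = (-71/7, 31/7).
The Hessian has R_{uu} = 2, R_{xx} = 8, R_{ux} = 3, giving D = 7 > 0 with R_{uu} > 0, so the point is a local minimum.
R(-71/7, 31/7) = -270/7.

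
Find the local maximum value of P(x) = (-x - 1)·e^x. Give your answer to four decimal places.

0.1353

By the product rule, P'(x) = (-x - 2)·e^x. Since e^x > 0, the only critical point is x = -2.
P''(-2) has the same sign as -1 < 0, so this is a local maximum.
P(-2) = (1)·e^(-2) ≈ 0.1353.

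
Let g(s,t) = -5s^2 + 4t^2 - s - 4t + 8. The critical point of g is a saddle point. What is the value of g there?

141/20

∂g/∂s = -10s - 1 = 0 and ∂g/∂t = 8t - 4 = 0, so (s, t) = (-1/10, 1/2).
The Hessian has g_{ss} = -10, g_{tt} = 8, g_{st} = 0, giving D = -80 < 0, so the point is a saddle point.
g(-1/10, 1/2) = 141/20.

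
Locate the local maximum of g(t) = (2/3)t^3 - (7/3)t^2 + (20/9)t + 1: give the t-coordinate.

2/3

g'(t) = 2t^2 - (14/3)t + 20/9 = 0 at t = 2/3, 5/3.
Second-derivative test with g''(t) = 4t - 14/3: g''(2/3) = -2 < 0 ⇒ local maximum; g''(5/3) = 2 > 0 ⇒ local minimum.
Thus g has its local maximum at t = 2/3, with value 133/81.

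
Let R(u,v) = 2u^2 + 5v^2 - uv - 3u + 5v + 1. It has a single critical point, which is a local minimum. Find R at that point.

∂R/∂u = 4u - v - 3 = 0 and ∂R/∂v = -u + 10v + 5 = 0, so (u, v) = (25/39, -17/39).
The Hessian has R_{uu} = 4, R_{vv} = 10, R_{uv} = -1, giving D = 39 > 0 with R_{uu} > 0, so the point is a local minimum.
R(25/39, -17/39) = -41/39.

-41/39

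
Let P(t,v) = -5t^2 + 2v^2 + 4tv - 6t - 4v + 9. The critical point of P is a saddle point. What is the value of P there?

∂P/∂t = -10t + 4v - 6 = 0 and ∂P/∂v = 4t + 4v - 4 = 0, so (t, v) = (-1/7, 8/7).
The Hessian has P_{tt} = -10, P_{vv} = 4, P_{tv} = 4, giving D = -56 < 0, so the point is a saddle point.
P(-1/7, 8/7) = 50/7.

50/7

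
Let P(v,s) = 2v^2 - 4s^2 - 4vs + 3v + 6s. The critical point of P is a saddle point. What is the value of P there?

9/4

∂P/∂v = 4v - 4s + 3 = 0 and ∂P/∂s = -4v - 8s + 6 = 0, so (v, s) = (0, 3/4).
The Hessian has P_{vv} = 4, P_{ss} = -8, P_{vs} = -4, giving D = -48 < 0, so the point is a saddle point.
P(0, 3/4) = 9/4.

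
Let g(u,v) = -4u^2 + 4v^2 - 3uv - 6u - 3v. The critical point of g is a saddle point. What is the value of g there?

∂g/∂u = -8u - 3v - 6 = 0 and ∂g/∂v = -3u + 8v - 3 = 0, so (u, v) = (-57/73, 6/73).
The Hessian has g_{uu} = -8, g_{vv} = 8, g_{uv} = -3, giving D = -73 < 0, so the point is a saddle point.
g(-57/73, 6/73) = 162/73.

162/73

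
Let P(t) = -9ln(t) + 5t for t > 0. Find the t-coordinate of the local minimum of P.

9/5

P'(t) = -9/t + 5 = 0 gives t = 9/5.
P''(t) = 9/t², which is positive for t > 0, so this is a local minimum.
P(9/5) = -9·ln(9/5) + 9 ≈ 3.7099.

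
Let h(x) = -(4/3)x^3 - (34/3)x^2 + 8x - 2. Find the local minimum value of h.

-170

h'(x) = -4x^2 - (68/3)x + 8 = 0 at x = -6, 1/3.
Since h''(x) = -8x - 68/3, we get h''(-6) = 76/3 > 0 ⇒ local minimum; h''(1/3) = -76/3 < 0 ⇒ local maximum.
Thus h has its local minimum at x = -6, with value -170.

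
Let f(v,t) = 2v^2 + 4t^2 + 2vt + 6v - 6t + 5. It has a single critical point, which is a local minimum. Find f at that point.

-37/7

∂f/∂v = 4v + 2t + 6 = 0 and ∂f/∂t = 2v + 8t - 6 = 0, so (v, t) = (-15/7, 9/7).
The Hessian has f_{vv} = 4, f_{tt} = 8, f_{vt} = 2, giving D = 28 > 0 with f_{vv} > 0, so the point is a local minimum.
f(-15/7, 9/7) = -37/7.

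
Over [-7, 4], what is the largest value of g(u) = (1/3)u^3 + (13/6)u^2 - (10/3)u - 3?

Differentiating, g'(u) = u^2 + (13/3)u - 10/3; which vanishes at u = -5 and u = 2/3.
Candidates: g(-7) = 73/6, g(-5) = 157/6, g(2/3) = -337/81, g(4) = 119/3.
So the maximum is g(4) = 119/3.

119/3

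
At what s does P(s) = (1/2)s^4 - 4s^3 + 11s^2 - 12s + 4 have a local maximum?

P'(s) = 2s^3 - 12s^2 + 22s - 12. Setting P'(s) = 0 gives s ∈ {1, 2, 3}.
Second-derivative test with P''(s) = 6s^2 - 24s + 22: P''(1) = 4 > 0 ⇒ local minimum; P''(2) = -2 < 0 ⇒ local maximum; P''(3) = 4 > 0 ⇒ local minimum.
The local maximum is P(2) = 0.

2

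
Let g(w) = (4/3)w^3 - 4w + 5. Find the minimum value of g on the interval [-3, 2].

-19

g'(w) = 4w^2 - 4, which vanishes at w = -1 and w = 1.
Evaluating at the critical points and endpoints: g(-3) = -19, g(-1) = 23/3, g(1) = 7/3, g(2) = 23/3.
So the minimum is g(-3) = -19.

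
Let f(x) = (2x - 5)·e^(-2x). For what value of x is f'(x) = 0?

3

By the product rule, f'(x) = (-4x + 12)·e^(-2x). Since e^(-2x) > 0, the only critical point is x = 3.
f''(3) has the same sign as -4 < 0, so this is a local maximum.
f(3) = (1)·e^(-6) ≈ 0.0025.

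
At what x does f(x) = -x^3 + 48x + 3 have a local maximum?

f'(x) = -3x^2 + 48 = 0 at x = -4, 4.
f''(x) = -6x. f''(-4) = 24 > 0 ⇒ local minimum; f''(4) = -24 < 0 ⇒ local maximum.
So the local maximum value is f(4) = 131.

4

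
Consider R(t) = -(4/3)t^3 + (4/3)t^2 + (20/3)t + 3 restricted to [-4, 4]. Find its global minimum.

-103/3

The derivative is -4t^2 + (8/3)t + 20/3, which vanishes at t = -1 and t = 5/3.
Candidates: R(-4) = 83,  R(-1) = -1,  R(5/3) = 943/81,  R(4) = -103/3.
The minimum over the interval is -103/3, attained at t = 4.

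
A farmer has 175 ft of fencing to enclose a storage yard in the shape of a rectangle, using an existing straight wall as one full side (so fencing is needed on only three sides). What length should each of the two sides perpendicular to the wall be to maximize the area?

175/4

Let the sides perpendicular to the wall have length x and the parallel side y, so 2x + y = 175 and the area is A = xy = x(175 − 2x).
A'(x) = 175 − 4x = 0 gives x = 175/4, and A''(x) = −4 < 0 confirms a maximum.
Then y = 175 − 2·175/4 = 175/2 and A = 30625/8.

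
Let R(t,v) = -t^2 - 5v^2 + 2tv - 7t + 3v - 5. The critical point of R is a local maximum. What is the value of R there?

33/4

∂R/∂t = -2t + 2v - 7 = 0 and ∂R/∂v = 2t - 10v + 3 = 0, so (t, v) = (-4, -1/2).
The Hessian has R_{tt} = -2, R_{vv} = -10, R_{tv} = 2, giving D = 16 > 0 with R_{tt} < 0, so the point is a local maximum.
R(-4, -1/2) = 33/4.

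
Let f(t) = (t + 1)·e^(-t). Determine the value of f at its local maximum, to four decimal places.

Differentiating with the product rule gives f'(t) = (-t)·e^(-t). Since e^(-t) > 0, the only critical point is t = 0.
f''(0) has the same sign as -1 < 0, so this is a local maximum.
f(0) = (1)·e^(0) ≈ 1.0000.

1.0000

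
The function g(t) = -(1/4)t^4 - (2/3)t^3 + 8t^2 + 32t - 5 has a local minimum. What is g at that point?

g'(t) = -t^3 - 2t^2 + 16t + 32. Setting g'(t) = 0 gives t ∈ {-4, -2, 4}.
Since g''(t) = -3t^2 - 4t + 16, we get g''(-4) = -16 < 0 ⇒ local maximum; g''(-2) = 12 > 0 ⇒ local minimum; g''(4) = -48 < 0 ⇒ local maximum.
So the local minimum value is g(-2) = -107/3.

-107/3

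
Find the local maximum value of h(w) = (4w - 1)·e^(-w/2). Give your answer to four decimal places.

By the product rule, h'(w) = (-2w + 9/2)·e^(-w/2). Since e^(-w/2) > 0, the only critical point is w = 9/4.
h''(9/4) has the same sign as -2 < 0, so this is a local maximum.
h(9/4) = (8)·e^(-9/8) ≈ 2.5972.

2.5972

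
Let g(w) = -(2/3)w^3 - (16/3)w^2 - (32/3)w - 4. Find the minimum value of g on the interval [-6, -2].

-4

The derivative is -2w^2 - (32/3)w - 32/3, whose only zero in [-6, -2] is w = -4.
Compare values at every candidate in [-6, -2]: g(-6) = 12,  g(-4) = -4,  g(-2) = 4/3.
Hence the absolute minimum is -4 at w = -4.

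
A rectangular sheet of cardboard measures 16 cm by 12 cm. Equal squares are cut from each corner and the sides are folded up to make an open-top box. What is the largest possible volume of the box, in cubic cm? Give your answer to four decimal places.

With cut size x, the volume is V(x) = x(16 − 2x)(12 − 2x) for 0 < x < 6.
V'(x) = 12x^2 − 112x + 192. Setting V'(x) = 0 gives x ≈ 2.2630 (the root in (0, 6)).
V''(x) = 24x − 112 is negative there, so this is the maximum; V ≈ 194.0674.

194.0674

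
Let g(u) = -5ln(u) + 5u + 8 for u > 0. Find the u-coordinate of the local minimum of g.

g'(u) = -5/u + 5 = 0 gives u = 1.
g''(u) = 5/u², which is positive for u > 0, so this is a local minimum.
g(1) = -5·ln(1) + 5 + 8 ≈ 13.0000.

1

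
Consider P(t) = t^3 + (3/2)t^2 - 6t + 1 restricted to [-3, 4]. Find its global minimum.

-5/2

Differentiating, P'(t) = 3t^2 + 3t - 6; which vanishes at t = -2 and t = 1.
Evaluating at the critical points and endpoints: P(-3) = 11/2,  P(-2) = 11,  P(1) = -5/2,  P(4) = 65.
Hence the absolute minimum is -5/2 at t = 1.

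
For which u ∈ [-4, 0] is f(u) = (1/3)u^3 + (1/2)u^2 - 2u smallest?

The derivative is u^2 + u - 2, whose only zero in [-4, 0] is u = -2.
Evaluating at the critical points and endpoints: f(-4) = -16/3, f(-2) = 10/3, f(0) = 0.
Hence the absolute minimum is -16/3 at u = -4.

-4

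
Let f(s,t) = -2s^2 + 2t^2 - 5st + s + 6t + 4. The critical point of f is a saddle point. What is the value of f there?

∂f/∂s = -4s - 5t + 1 = 0 and ∂f/∂t = -5s + 4t + 6 = 0, so (s, t) = (34/41, -19/41).
The Hessian has f_{ss} = -4, f_{tt} = 4, f_{st} = -5, giving D = -41 < 0, so the point is a saddle point.
f(34/41, -19/41) = 124/41.

124/41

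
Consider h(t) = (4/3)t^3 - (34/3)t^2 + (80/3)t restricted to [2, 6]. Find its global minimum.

h'(t) = 4t^2 - (68/3)t + 80/3, whose only zero in [2, 6] is t = 4.
Compare values at every candidate in [2, 6]: h(2) = 56/3, h(4) = 32/3, h(6) = 40.
Hence the absolute minimum is 32/3 at t = 4.

32/3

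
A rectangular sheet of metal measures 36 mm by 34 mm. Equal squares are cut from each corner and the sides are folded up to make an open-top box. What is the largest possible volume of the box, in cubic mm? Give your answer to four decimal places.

3170.0962

With cut size x, the volume is V(x) = x(36 − 2x)(34 − 2x) for 0 < x < 17.
V'(x) = 12x^2 − 280x + 1224. Setting V'(x) = 0 gives x ≈ 5.8262 (the root in (0, 17)).
V''(x) = 24x − 280 is negative there, so this is the maximum; V ≈ 3170.0962.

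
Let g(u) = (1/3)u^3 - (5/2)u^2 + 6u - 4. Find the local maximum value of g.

g'(u) = u^2 - 5u + 6 = 0 at u = 2, 3.
Since g''(u) = 2u - 5, we get g''(2) = -1 < 0 ⇒ local maximum; g''(3) = 1 > 0 ⇒ local minimum.
The local maximum is g(2) = 2/3.

2/3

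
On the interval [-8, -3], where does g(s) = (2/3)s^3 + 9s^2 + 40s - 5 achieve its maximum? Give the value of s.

-3

Differentiating, g'(s) = 2s^2 + 18s + 40; which vanishes at s = -5 and s = -4.
Evaluating at the critical points and endpoints: g(-8) = -271/3, g(-5) = -190/3, g(-4) = -191/3, g(-3) = -62.
The maximum over the interval is -62, attained at s = -3.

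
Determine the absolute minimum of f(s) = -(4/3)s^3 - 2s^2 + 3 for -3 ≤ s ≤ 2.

-47/3

f'(s) = -4s^2 - 4s, which vanishes at s = -1 and s = 0.
Compare values at every candidate in [-3, 2]: f(-3) = 21; f(-1) = 7/3; f(0) = 3; f(2) = -47/3.
So the minimum is f(2) = -47/3.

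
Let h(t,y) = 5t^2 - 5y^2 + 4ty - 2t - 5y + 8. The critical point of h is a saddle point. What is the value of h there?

∂h/∂t = 10t + 4y - 2 = 0 and ∂h/∂y = 4t - 10y - 5 = 0, so (t, y) = (10/29, -21/58).
The Hessian has h_{tt} = 10, h_{yy} = -10, h_{ty} = 4, giving D = -116 < 0, so the point is a saddle point.
h(10/29, -21/58) = 993/116.

993/116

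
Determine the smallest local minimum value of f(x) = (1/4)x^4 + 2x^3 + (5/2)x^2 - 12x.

-29/4

Critical points: f'(x) = x^3 + 6x^2 + 5x - 12 vanishes at x = -4, -3, 1.
Since f''(x) = 3x^2 + 12x + 5, we get f''(-4) = 5 > 0 ⇒ local minimum; f''(-3) = -4 < 0 ⇒ local maximum; f''(1) = 20 > 0 ⇒ local minimum.
Thus f has its smallest local minimum at x = 1, with value -29/4.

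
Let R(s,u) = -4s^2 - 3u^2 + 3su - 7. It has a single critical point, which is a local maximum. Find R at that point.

-7

∂R/∂s = -8s + 3u = 0 and ∂R/∂u = 3s - 6u = 0, so (s, u) = (0, 0).
The Hessian has R_{ss} = -8, R_{uu} = -6, R_{su} = 3, giving D = 39 > 0 with R_{ss} < 0, so the point is a local maximum.
R(0, 0) = -7.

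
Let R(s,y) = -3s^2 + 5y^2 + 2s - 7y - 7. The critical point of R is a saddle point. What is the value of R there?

∂R/∂s = -6s + 2 = 0 and ∂R/∂y = 10y - 7 = 0, so (s, y) = (1/3, 7/10).
The Hessian has R_{ss} = -6, R_{yy} = 10, R_{sy} = 0, giving D = -60 < 0, so the point is a saddle point.
R(1/3, 7/10) = -547/60.

-547/60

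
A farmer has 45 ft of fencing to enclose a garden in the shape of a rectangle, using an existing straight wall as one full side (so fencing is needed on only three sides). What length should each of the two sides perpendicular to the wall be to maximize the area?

45/4

Let the sides perpendicular to the wall have length x and the parallel side y, so 2x + y = 45 and the area is A = xy = x(45 − 2x).
A'(x) = 45 − 4x = 0 gives x = 45/4, and A''(x) = −4 < 0 confirms a maximum.
Then y = 45 − 2·45/4 = 45/2 and A = 2025/8.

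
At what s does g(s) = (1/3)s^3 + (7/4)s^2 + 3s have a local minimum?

-3/2

g'(s) = s^2 + (7/2)s + 3 = 0 at s = -2, -3/2.
g''(s) = 2s + 7/2. g''(-2) = -1/2 < 0 ⇒ local maximum; g''(-3/2) = 1/2 > 0 ⇒ local minimum.
The local minimum is g(-3/2) = -27/16.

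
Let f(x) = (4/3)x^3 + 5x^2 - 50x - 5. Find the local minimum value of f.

-935/12

f'(x) = 4x^2 + 10x - 50 = 0 at x = -5, 5/2.
Since f''(x) = 8x + 10, we get f''(-5) = -30 < 0 ⇒ local maximum; f''(5/2) = 30 > 0 ⇒ local minimum.
So the local minimum value is f(5/2) = -935/12.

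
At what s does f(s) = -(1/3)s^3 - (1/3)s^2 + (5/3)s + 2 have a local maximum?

Critical points: f'(s) = -s^2 - (2/3)s + 5/3 vanishes at s = -5/3, 1.
Second-derivative test with f''(s) = -2s - 2/3: f''(-5/3) = 8/3 > 0 ⇒ local minimum; f''(1) = -8/3 < 0 ⇒ local maximum.
Thus f has its local maximum at s = 1, with value 3.

1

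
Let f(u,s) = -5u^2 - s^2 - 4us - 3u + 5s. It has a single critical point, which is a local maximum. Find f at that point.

∂f/∂u = -10u - 4s - 3 = 0 and ∂f/∂s = -4u - 2s + 5 = 0, so (u, s) = (-13/2, 31/2).
The Hessian has f_{uu} = -10, f_{ss} = -2, f_{us} = -4, giving D = 4 > 0 with f_{uu} < 0, so the point is a local maximum.
f(-13/2, 31/2) = 97/2.

97/2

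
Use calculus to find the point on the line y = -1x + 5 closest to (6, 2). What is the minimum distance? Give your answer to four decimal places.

Minimize D(x)^2 = (x - 6)^2 + (-x + 3)^2.
d/dx[D^2] = 2(x - 6) + 2·(-1)·(-x + 3) = 0 ⇒ x = 9/2.
Then y = 1/2 and the distance is √(9/2) ≈ 2.1213.

2.1213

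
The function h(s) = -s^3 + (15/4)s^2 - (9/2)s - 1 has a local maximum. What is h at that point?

Critical points: h'(s) = -3s^2 + (15/2)s - 9/2 vanishes at s = 1, 3/2.
h''(s) = -6s + 15/2. h''(1) = 3/2 > 0 ⇒ local minimum; h''(3/2) = -3/2 < 0 ⇒ local maximum.
Thus h has its local maximum at s = 3/2, with value -43/16.

-43/16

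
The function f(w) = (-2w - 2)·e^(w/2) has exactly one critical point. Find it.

By the product rule, f'(w) = (-w - 3)·e^(w/2). Since e^(w/2) > 0, the only critical point is w = -3.
f''(-3) has the same sign as -1 < 0, so this is a local maximum.
f(-3) = (4)·e^(-3/2) ≈ 0.8925.

-3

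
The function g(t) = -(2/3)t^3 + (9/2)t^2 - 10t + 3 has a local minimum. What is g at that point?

-13/3

g'(t) = -2t^2 + 9t - 10. Setting g'(t) = 0 gives t ∈ {2, 5/2}.
Second-derivative test with g''(t) = -4t + 9: g''(2) = 1 > 0 ⇒ local minimum; g''(5/2) = -1 < 0 ⇒ local maximum.
Thus g has its local minimum at t = 2, with value -13/3.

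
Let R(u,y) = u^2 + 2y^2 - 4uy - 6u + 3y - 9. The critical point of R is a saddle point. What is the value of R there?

-63/8

∂R/∂u = 2u - 4y - 6 = 0 and ∂R/∂y = -4u + 4y + 3 = 0, so (u, y) = (-3/2, -9/4).
The Hessian has R_{uu} = 2, R_{yy} = 4, R_{uy} = -4, giving D = -8 < 0, so the point is a saddle point.
R(-3/2, -9/4) = -63/8.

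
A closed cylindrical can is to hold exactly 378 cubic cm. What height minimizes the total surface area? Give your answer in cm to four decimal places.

7.8367

With radius r and height h, πr²h = 378 so h = 378/(πr²), and S(r) = 2πr² + 2πrh = 2πr² + 2·378/r.
S'(r) = 4πr − 2·378/r² = 0 ⇒ r³ = 378/(2π), so r ≈ 3.9184 and h = 2r ≈ 7.8367.
S''(r) = 4π + 4·378/r³ > 0, so this is the minimum; S ≈ 289.4070.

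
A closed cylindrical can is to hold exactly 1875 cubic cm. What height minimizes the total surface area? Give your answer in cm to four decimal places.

With radius r and height h, πr²h = 1875 so h = 1875/(πr²), and S(r) = 2πr² + 2πrh = 2πr² + 2·1875/r.
S'(r) = 4πr − 2·1875/r² = 0 ⇒ r³ = 1875/(2π), so r ≈ 6.6825 and h = 2r ≈ 13.3650.
S''(r) = 4π + 4·1875/r³ > 0, so this is the minimum; S ≈ 841.7479.

13.3650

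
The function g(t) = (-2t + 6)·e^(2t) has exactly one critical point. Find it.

Differentiating with the product rule gives g'(t) = (-4t + 10)·e^(2t). Since e^(2t) > 0, the only critical point is t = 5/2.
g''(5/2) has the same sign as -4 < 0, so this is a local maximum.
g(5/2) = (1)·e^(5) ≈ 148.4132.

5/2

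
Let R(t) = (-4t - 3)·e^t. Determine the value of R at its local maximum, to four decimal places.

R'(t) = (-4)·e^t + (-4t - 3)·1·e^t = (-4t - 7)·e^t. Since e^t > 0, the only critical point is t = -7/4.
R''(-7/4) has the same sign as -4 < 0, so this is a local maximum.
R(-7/4) = (4)·e^(-7/4) ≈ 0.6951.

0.6951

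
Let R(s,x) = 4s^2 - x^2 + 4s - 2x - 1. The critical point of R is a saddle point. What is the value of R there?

∂R/∂s = 8s + 4 = 0 and ∂R/∂x = -2x - 2 = 0, so (s, x) = (-1/2, -1).
The Hessian has R_{ss} = 8, R_{xx} = -2, R_{sx} = 0, giving D = -16 < 0, so the point is a saddle point.
R(-1/2, -1) = -1.

-1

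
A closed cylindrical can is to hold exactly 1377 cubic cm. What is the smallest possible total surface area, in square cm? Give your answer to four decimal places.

685.1787

With radius r and height h, πr²h = 1377 so h = 1377/(πr²), and S(r) = 2πr² + 2πrh = 2πr² + 2·1377/r.
S'(r) = 4πr − 2·1377/r² = 0 ⇒ r³ = 1377/(2π), so r ≈ 6.0291 and h = 2r ≈ 12.0582.
S''(r) = 4π + 4·1377/r³ > 0, so this is the minimum; S ≈ 685.1787.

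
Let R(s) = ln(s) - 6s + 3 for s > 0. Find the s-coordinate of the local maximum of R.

1/6

R'(s) = 1/s − 6 = 0 gives s = 1/6.
R''(s) = -1/s², which is negative for s > 0, so this is a local maximum.
R(1/6) = 1·ln(1/6) - 1 + 3 ≈ 0.2082.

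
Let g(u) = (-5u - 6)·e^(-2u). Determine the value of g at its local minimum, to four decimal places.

g'(u) = (-5)·e^(-2u) + (-5u - 6)·(-2)·e^(-2u) = (10u + 7)·e^(-2u). Since e^(-2u) > 0, the only critical point is u = -7/10.
g''(-7/10) has the same sign as 10 > 0, so this is a local minimum.
g(-7/10) = (-5/2)·e^(7/5) ≈ -10.1380.

-10.1380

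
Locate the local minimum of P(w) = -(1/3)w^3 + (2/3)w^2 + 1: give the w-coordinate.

P'(w) = -w^2 + (4/3)w. Setting P'(w) = 0 gives w ∈ {0, 4/3}.
Since P''(w) = -2w + 4/3, we get P''(0) = 4/3 > 0 ⇒ local minimum; P''(4/3) = -4/3 < 0 ⇒ local maximum.
So the local minimum value is P(0) = 1.

0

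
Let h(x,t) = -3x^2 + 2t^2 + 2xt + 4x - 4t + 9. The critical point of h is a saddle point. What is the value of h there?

67/7

∂h/∂x = -6x + 2t + 4 = 0 and ∂h/∂t = 2x + 4t - 4 = 0, so (x, t) = (6/7, 4/7).
The Hessian has h_{xx} = -6, h_{tt} = 4, h_{xt} = 2, giving D = -28 < 0, so the point is a saddle point.
h(6/7, 4/7) = 67/7.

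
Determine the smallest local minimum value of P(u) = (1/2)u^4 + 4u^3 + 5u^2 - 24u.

Critical points: P'(u) = 2u^3 + 12u^2 + 10u - 24 vanishes at u = -4, -3, 1.
Second-derivative test with P''(u) = 6u^2 + 24u + 10: P''(-4) = 10 > 0 ⇒ local minimum; P''(-3) = -8 < 0 ⇒ local maximum; P''(1) = 40 > 0 ⇒ local minimum.
So the smallest local minimum value is P(1) = -29/2.

-29/2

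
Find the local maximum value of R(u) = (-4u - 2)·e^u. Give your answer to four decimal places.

0.8925

Differentiating with the product rule gives R'(u) = (-4u - 6)·e^u. Since e^u > 0, the only critical point is u = -3/2.
R''(-3/2) has the same sign as -4 < 0, so this is a local maximum.
R(-3/2) = (4)·e^(-3/2) ≈ 0.8925.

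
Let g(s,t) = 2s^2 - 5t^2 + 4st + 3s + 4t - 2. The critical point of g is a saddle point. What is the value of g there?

∂g/∂s = 4s + 4t + 3 = 0 and ∂g/∂t = 4s - 10t + 4 = 0, so (s, t) = (-23/28, 1/14).
The Hessian has g_{ss} = 4, g_{tt} = -10, g_{st} = 4, giving D = -56 < 0, so the point is a saddle point.
g(-23/28, 1/14) = -173/56.

-173/56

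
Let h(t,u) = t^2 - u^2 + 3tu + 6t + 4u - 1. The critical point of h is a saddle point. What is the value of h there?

-105/13

∂h/∂t = 2t + 3u + 6 = 0 and ∂h/∂u = 3t - 2u + 4 = 0, so (t, u) = (-24/13, -10/13).
The Hessian has h_{tt} = 2, h_{uu} = -2, h_{tu} = 3, giving D = -13 < 0, so the point is a saddle point.
h(-24/13, -10/13) = -105/13.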